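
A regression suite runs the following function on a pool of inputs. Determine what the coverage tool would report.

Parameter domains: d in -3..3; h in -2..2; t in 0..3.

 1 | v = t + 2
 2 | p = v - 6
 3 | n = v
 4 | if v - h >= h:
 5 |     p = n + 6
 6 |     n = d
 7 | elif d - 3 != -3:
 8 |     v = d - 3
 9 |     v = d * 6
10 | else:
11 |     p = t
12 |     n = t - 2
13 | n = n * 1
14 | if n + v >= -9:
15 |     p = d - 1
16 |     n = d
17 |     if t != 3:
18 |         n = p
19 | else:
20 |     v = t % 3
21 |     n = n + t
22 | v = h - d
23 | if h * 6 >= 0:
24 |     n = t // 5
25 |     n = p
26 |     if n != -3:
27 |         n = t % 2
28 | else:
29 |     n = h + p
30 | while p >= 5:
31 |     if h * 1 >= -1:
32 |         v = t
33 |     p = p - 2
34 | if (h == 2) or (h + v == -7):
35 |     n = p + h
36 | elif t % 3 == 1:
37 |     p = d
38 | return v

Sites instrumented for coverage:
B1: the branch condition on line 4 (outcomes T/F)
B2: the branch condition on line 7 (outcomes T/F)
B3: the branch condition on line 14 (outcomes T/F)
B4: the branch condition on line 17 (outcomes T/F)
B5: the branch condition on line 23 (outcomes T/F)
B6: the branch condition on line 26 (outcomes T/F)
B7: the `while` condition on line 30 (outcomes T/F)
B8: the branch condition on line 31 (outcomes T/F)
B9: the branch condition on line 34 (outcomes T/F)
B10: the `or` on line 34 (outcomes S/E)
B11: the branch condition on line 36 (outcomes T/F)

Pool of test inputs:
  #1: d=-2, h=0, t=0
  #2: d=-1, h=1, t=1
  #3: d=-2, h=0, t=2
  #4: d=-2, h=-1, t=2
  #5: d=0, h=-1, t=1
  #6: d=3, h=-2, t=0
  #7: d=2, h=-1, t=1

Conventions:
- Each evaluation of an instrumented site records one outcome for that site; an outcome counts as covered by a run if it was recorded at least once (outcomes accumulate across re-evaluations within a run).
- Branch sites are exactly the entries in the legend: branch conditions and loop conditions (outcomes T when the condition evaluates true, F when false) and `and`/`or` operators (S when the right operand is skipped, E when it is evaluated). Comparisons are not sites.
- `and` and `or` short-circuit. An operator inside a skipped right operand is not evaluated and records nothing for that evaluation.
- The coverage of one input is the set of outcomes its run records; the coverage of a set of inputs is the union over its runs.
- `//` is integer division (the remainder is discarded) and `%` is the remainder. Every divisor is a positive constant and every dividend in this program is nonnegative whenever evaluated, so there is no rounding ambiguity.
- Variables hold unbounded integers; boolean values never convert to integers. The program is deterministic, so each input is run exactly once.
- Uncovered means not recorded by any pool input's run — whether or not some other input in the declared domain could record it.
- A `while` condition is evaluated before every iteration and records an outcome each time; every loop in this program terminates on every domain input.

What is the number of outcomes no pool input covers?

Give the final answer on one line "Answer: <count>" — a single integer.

input #1 (d=-2, h=0, t=0): events B1->T, B3->T, B4->T, B5->T, B6->F, B7->F, B10->E, B9->F, B11->F; covers B1=T, B3=T, B4=T, B5=T, B6=F, B7=F, B9=F, B10=E, B11=F
input #2 (d=-1, h=1, t=1): events B1->T, B3->T, B4->T, B5->T, B6->T, B7->F, B10->E, B9->F, B11->T; covers B1=T, B3=T, B4=T, B5=T, B6=T, B7=F, B9=F, B10=E, B11=T
input #3 (d=-2, h=0, t=2): events B1->T, B3->T, B4->T, B5->T, B6->F, B7->F, B10->E, B9->F, B11->F; covers B1=T, B3=T, B4=T, B5=T, B6=F, B7=F, B9=F, B10=E, B11=F
input #4 (d=-2, h=-1, t=2): events B1->T, B3->T, B4->T, B5->F, B7->F, B10->E, B9->F, B11->F; covers B1=T, B3=T, B4=T, B5=F, B7=F, B9=F, B10=E, B11=F
input #5 (d=0, h=-1, t=1): events B1->T, B3->T, B4->T, B5->F, B7->F, B10->E, B9->F, B11->T; covers B1=T, B3=T, B4=T, B5=F, B7=F, B9=F, B10=E, B11=T
input #6 (d=3, h=-2, t=0): events B1->T, B3->T, B4->T, B5->F, B7->F, B10->E, B9->T; covers B1=T, B3=T, B4=T, B5=F, B7=F, B9=T, B10=E
input #7 (d=2, h=-1, t=1): events B1->T, B3->T, B4->T, B5->F, B7->F, B10->E, B9->F, B11->T; covers B1=T, B3=T, B4=T, B5=F, B7=F, B9=F, B10=E, B11=T
union over the pool: B1=T, B3=T, B4=T, B5=T, B5=F, B6=T, B6=F, B7=F, B9=T, B9=F, B10=E, B11=T, B11=F
uncovered (9 of 22): B1=F, B2=T, B2=F, B3=F, B4=F, B7=T, B8=T, B8=F, B10=S

Answer: 9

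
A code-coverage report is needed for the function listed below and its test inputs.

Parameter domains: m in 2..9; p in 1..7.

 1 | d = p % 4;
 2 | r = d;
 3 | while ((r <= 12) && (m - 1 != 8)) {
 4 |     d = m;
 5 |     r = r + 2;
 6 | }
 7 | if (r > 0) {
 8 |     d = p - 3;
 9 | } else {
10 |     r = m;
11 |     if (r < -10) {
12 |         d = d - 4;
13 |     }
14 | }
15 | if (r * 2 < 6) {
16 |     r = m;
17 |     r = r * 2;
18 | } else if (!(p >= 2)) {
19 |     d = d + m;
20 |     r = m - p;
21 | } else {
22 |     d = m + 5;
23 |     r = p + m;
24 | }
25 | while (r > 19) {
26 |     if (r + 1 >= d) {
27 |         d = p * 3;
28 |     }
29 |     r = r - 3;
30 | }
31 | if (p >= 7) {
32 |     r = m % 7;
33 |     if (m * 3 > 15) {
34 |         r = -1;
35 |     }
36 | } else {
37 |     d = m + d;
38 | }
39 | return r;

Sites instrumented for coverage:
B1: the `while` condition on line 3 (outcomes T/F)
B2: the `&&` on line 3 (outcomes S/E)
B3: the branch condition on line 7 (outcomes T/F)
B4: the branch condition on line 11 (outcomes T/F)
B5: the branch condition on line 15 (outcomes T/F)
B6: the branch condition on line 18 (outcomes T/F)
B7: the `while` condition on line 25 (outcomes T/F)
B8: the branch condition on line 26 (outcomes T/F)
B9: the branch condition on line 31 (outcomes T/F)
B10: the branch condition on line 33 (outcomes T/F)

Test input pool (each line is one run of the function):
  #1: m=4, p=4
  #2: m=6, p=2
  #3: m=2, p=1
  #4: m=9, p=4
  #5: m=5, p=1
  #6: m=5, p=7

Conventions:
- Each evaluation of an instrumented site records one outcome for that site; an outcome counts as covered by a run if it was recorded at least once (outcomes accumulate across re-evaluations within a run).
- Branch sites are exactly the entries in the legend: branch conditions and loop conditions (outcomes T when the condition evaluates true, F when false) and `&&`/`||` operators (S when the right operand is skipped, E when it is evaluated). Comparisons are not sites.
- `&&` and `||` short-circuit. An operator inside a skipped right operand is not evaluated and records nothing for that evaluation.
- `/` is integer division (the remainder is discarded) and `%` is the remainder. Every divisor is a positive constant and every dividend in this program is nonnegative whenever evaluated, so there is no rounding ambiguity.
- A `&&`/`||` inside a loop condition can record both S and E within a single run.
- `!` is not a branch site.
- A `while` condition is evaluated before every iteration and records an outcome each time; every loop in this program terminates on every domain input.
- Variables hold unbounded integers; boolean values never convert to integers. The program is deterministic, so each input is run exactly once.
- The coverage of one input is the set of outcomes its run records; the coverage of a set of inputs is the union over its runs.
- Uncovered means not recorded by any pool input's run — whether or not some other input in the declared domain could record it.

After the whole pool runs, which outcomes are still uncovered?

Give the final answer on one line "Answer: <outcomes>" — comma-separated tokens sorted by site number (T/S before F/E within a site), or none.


test 1 (m=4, p=4) hits B1=T, B1=F, B2=S, B2=E, B3=T, B5=F, B6=F, B7=F, B9=F
test 2 (m=6, p=2) hits B1=T, B1=F, B2=S, B2=E, B3=T, B5=F, B6=F, B7=F, B9=F
test 3 (m=2, p=1) hits B1=T, B1=F, B2=S, B2=E, B3=T, B5=F, B6=T, B7=F, B9=F
test 4 (m=9, p=4) hits B1=F, B2=E, B3=F, B4=F, B5=F, B6=F, B7=F, B9=F
test 5 (m=5, p=1) hits B1=T, B1=F, B2=S, B2=E, B3=T, B5=F, B6=T, B7=F, B9=F
test 6 (m=5, p=7) hits B1=T, B1=F, B2=S, B2=E, B3=T, B5=F, B6=F, B7=F, B9=T, B10=F
union over the pool: B1=T, B1=F, B2=S, B2=E, B3=T, B3=F, B4=F, B5=F, B6=T, B6=F, B7=F, B9=T, B9=F, B10=F
uncovered (6 of 20): B4=T, B5=T, B7=T, B8=T, B8=F, B10=T
Answer: B4=T, B5=T, B7=T, B8=T, B8=F, B10=T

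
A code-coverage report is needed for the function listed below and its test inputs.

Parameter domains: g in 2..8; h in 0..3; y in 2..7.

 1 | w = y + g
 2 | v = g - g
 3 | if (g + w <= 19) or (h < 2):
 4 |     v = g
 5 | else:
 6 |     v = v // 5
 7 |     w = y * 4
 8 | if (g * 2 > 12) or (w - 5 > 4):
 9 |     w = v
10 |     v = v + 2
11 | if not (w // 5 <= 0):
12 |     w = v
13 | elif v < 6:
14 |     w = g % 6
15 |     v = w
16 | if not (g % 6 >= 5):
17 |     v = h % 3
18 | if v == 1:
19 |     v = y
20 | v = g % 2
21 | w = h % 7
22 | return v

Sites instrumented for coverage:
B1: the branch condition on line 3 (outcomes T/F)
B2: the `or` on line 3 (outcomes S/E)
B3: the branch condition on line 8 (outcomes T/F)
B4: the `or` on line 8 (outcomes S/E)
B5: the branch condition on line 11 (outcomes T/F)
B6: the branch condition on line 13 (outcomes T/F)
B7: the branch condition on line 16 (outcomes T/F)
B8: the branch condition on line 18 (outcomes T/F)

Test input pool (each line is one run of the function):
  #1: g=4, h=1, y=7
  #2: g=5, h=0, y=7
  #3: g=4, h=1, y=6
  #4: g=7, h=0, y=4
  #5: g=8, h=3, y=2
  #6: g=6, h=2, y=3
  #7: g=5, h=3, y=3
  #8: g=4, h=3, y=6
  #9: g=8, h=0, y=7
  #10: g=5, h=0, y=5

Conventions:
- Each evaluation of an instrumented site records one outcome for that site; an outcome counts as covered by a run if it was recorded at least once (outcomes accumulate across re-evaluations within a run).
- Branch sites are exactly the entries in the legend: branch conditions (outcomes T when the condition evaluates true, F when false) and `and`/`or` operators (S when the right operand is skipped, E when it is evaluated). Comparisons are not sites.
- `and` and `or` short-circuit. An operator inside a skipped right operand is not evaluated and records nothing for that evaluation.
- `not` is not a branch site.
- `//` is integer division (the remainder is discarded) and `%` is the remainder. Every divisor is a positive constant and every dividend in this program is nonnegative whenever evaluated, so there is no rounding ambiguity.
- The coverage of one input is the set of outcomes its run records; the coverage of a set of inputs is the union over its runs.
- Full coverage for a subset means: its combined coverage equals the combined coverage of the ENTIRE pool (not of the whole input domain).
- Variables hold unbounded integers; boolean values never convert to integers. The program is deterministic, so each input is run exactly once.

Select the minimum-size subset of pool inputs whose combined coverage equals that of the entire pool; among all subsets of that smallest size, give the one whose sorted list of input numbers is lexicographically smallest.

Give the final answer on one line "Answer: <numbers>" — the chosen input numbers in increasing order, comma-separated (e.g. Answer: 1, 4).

run #1 (g=4, h=1, y=7) runs B2->S, B1->T, B4->E, B3->T, B5->F, B6->F, B7->T, B8->T; records B1=T, B2=S, B3=T, B4=E, B5=F, B6=F, B7=T, B8=T
run #2 (g=5, h=0, y=7) runs B2->S, B1->T, B4->E, B3->T, B5->T, B7->F, B8->F; records B1=T, B2=S, B3=T, B4=E, B5=T, B7=F, B8=F
run #3 (g=4, h=1, y=6) runs B2->S, B1->T, B4->E, B3->T, B5->F, B6->F, B7->T, B8->T; records B1=T, B2=S, B3=T, B4=E, B5=F, B6=F, B7=T, B8=T
run #4 (g=7, h=0, y=4) runs B2->S, B1->T, B4->S, B3->T, B5->T, B7->T, B8->F; records B1=T, B2=S, B3=T, B4=S, B5=T, B7=T, B8=F
run #5 (g=8, h=3, y=2) runs B2->S, B1->T, B4->S, B3->T, B5->T, B7->T, B8->F; records B1=T, B2=S, B3=T, B4=S, B5=T, B7=T, B8=F
run #6 (g=6, h=2, y=3) runs B2->S, B1->T, B4->E, B3->F, B5->T, B7->T, B8->F; records B1=T, B2=S, B3=F, B4=E, B5=T, B7=T, B8=F
run #7 (g=5, h=3, y=3) runs B2->S, B1->T, B4->E, B3->F, B5->T, B7->F, B8->F; records B1=T, B2=S, B3=F, B4=E, B5=T, B7=F, B8=F
run #8 (g=4, h=3, y=6) runs B2->S, B1->T, B4->E, B3->T, B5->F, B6->F, B7->T, B8->F; records B1=T, B2=S, B3=T, B4=E, B5=F, B6=F, B7=T, B8=F
run #9 (g=8, h=0, y=7) runs B2->E, B1->T, B4->S, B3->T, B5->T, B7->T, B8->F; records B1=T, B2=E, B3=T, B4=S, B5=T, B7=T, B8=F
run #10 (g=5, h=0, y=5) runs B2->S, B1->T, B4->E, B3->T, B5->T, B7->F, B8->F; records B1=T, B2=S, B3=T, B4=E, B5=T, B7=F, B8=F
the full pool covers 14 outcomes: B1=T, B2=S, B2=E, B3=T, B3=F, B4=S, B4=E, B5=T, B5=F, B6=F, B7=T, B7=F, B8=T, B8=F
no size-1 subset reaches all 14 outcomes (best union: 8/14)
no size-2 subset reaches all 14 outcomes (best union: 12/14)
at size 3, {1, 7, 9} reaches all 14 outcomes; every lexicographically earlier size-3 subset fails

Answer: 1, 7, 9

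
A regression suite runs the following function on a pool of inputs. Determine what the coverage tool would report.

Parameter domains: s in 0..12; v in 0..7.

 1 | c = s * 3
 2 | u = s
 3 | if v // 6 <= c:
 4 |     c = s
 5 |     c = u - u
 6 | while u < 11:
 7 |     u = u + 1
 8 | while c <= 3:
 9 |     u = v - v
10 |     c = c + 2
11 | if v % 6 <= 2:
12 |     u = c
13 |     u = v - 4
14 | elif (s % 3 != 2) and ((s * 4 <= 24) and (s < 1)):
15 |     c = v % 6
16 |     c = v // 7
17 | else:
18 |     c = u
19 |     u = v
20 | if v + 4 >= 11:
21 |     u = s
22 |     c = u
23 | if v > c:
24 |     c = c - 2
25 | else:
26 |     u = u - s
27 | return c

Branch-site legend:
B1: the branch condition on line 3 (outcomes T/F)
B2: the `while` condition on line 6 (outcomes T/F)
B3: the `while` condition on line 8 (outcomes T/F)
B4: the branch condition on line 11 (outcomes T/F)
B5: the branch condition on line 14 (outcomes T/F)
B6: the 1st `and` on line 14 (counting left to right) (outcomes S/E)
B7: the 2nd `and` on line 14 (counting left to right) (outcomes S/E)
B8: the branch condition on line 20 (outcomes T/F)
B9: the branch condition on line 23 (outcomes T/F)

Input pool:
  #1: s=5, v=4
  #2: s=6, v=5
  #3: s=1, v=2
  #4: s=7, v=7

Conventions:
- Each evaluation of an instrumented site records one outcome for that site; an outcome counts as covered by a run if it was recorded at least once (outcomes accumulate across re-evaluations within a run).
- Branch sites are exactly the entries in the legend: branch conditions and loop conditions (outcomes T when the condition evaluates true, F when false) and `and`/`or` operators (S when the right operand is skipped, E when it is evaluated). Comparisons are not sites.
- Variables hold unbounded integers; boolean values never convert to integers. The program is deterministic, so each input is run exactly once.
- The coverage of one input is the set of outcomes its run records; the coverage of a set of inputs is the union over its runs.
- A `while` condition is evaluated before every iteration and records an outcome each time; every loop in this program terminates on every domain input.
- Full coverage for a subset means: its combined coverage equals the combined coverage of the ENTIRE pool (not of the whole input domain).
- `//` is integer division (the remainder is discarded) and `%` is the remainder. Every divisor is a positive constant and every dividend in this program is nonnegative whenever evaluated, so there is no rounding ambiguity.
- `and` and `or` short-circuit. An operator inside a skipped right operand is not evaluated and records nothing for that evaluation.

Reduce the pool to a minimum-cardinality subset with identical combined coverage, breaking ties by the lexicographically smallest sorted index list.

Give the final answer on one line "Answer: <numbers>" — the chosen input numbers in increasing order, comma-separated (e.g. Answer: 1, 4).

run #1 (s=5, v=4) runs B1->T, B2->T, B2->T, B2->T, B2->T, B2->T, B2->T, B2->F, B3->T, B3->T, B3->F, B4->F, B6->S, B5->F, ...; records B1=T, B2=T, B2=F, B3=T, B3=F, B4=F, B5=F, B6=S, B8=F, B9=T
run #2 (s=6, v=5) runs B1->T, B2->T, B2->T, B2->T, B2->T, B2->T, B2->F, B3->T, B3->T, B3->F, B4->F, B6->E, B7->E, B5->F, ...; records B1=T, B2=T, B2=F, B3=T, B3=F, B4=F, B5=F, B6=E, B7=E, B8=F, B9=T
run #3 (s=1, v=2) runs B1->T, B2->T, B2->T, B2->T, B2->T, B2->T, B2->T, B2->T, B2->T, B2->T, B2->T, B2->F, B3->T, B3->T, ...; records B1=T, B2=T, B2=F, B3=T, B3=F, B4=T, B8=F, B9=F
run #4 (s=7, v=7) runs B1->T, B2->T, B2->T, B2->T, B2->T, B2->F, B3->T, B3->T, B3->F, B4->T, B8->T, B9->F; records B1=T, B2=T, B2=F, B3=T, B3=F, B4=T, B8=T, B9=F
union over all inputs: B1=T, B2=T, B2=F, B3=T, B3=F, B4=T, B4=F, B5=F, B6=S, B6=E, B7=E, B8=T, B8=F, B9=T, B9=F (15 outcomes)
no size-1 subset reaches all 15 outcomes (best union: 11/15)
no size-2 subset reaches all 15 outcomes (best union: 14/15)
at size 3, {1, 2, 4} reaches all 15 outcomes; every lexicographically earlier size-3 subset fails

Answer: 1, 2, 4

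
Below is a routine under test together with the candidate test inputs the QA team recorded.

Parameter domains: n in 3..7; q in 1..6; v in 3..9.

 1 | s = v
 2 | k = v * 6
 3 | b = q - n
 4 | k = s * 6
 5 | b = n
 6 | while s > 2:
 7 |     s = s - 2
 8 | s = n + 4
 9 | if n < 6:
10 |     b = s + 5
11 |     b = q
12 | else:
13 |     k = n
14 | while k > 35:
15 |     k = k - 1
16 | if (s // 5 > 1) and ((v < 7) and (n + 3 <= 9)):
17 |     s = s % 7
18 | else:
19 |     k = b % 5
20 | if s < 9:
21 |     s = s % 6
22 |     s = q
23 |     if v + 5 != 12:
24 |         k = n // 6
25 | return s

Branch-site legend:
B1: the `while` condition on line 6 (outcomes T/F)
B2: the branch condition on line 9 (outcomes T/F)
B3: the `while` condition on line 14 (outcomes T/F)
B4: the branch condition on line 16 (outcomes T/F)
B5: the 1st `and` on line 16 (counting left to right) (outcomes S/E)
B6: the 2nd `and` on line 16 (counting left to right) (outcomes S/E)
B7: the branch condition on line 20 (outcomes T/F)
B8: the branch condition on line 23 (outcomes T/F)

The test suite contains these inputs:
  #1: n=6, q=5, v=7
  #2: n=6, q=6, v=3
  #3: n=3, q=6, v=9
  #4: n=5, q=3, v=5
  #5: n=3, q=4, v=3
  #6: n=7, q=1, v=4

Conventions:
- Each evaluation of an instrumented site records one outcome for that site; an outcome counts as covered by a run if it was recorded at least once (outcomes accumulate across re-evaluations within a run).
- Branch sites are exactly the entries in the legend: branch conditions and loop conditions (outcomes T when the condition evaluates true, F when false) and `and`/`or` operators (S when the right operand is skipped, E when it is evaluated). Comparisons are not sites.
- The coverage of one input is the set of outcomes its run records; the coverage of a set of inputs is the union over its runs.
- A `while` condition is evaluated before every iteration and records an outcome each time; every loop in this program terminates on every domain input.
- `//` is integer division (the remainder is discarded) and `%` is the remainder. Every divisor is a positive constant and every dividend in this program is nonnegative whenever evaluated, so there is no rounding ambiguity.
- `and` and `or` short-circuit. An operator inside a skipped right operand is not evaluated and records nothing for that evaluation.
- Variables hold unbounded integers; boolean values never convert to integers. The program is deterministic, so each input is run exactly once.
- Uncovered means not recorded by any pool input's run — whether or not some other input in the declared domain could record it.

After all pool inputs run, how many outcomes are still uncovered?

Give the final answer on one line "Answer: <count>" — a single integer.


input #1, n=6, q=5, v=7: events B1->T, B1->T, B1->T, B1->F, B2->F, B3->F, B5->E, B6->S, B4->F, B7->F; outcomes B1=T, B1=F, B2=F, B3=F, B4=F, B5=E, B6=S, B7=F
input #2, n=6, q=6, v=3: events B1->T, B1->F, B2->F, B3->F, B5->E, B6->E, B4->T, B7->T, B8->T; outcomes B1=T, B1=F, B2=F, B3=F, B4=T, B5=E, B6=E, B7=T, B8=T
input #3, n=3, q=6, v=9: events B1->T, B1->T, B1->T, B1->T, B1->F, B2->T, B3->T, B3->T, B3->T, B3->T, B3->T, B3->T, B3->T, B3->T, ...; outcomes B1=T, B1=F, B2=T, B3=T, B3=F, B4=F, B5=S, B7=T, B8=T
input #4, n=5, q=3, v=5: events B1->T, B1->T, B1->F, B2->T, B3->F, B5->S, B4->F, B7->F; outcomes B1=T, B1=F, B2=T, B3=F, B4=F, B5=S, B7=F
input #5, n=3, q=4, v=3: events B1->T, B1->F, B2->T, B3->F, B5->S, B4->F, B7->T, B8->T; outcomes B1=T, B1=F, B2=T, B3=F, B4=F, B5=S, B7=T, B8=T
input #6, n=7, q=1, v=4: events B1->T, B1->F, B2->F, B3->F, B5->E, B6->E, B4->F, B7->F; outcomes B1=T, B1=F, B2=F, B3=F, B4=F, B5=E, B6=E, B7=F
union over the pool: B1=T, B1=F, B2=T, B2=F, B3=T, B3=F, B4=T, B4=F, B5=S, B5=E, B6=S, B6=E, B7=T, B7=F, B8=T
uncovered (1 of 16): B8=F
Answer: 1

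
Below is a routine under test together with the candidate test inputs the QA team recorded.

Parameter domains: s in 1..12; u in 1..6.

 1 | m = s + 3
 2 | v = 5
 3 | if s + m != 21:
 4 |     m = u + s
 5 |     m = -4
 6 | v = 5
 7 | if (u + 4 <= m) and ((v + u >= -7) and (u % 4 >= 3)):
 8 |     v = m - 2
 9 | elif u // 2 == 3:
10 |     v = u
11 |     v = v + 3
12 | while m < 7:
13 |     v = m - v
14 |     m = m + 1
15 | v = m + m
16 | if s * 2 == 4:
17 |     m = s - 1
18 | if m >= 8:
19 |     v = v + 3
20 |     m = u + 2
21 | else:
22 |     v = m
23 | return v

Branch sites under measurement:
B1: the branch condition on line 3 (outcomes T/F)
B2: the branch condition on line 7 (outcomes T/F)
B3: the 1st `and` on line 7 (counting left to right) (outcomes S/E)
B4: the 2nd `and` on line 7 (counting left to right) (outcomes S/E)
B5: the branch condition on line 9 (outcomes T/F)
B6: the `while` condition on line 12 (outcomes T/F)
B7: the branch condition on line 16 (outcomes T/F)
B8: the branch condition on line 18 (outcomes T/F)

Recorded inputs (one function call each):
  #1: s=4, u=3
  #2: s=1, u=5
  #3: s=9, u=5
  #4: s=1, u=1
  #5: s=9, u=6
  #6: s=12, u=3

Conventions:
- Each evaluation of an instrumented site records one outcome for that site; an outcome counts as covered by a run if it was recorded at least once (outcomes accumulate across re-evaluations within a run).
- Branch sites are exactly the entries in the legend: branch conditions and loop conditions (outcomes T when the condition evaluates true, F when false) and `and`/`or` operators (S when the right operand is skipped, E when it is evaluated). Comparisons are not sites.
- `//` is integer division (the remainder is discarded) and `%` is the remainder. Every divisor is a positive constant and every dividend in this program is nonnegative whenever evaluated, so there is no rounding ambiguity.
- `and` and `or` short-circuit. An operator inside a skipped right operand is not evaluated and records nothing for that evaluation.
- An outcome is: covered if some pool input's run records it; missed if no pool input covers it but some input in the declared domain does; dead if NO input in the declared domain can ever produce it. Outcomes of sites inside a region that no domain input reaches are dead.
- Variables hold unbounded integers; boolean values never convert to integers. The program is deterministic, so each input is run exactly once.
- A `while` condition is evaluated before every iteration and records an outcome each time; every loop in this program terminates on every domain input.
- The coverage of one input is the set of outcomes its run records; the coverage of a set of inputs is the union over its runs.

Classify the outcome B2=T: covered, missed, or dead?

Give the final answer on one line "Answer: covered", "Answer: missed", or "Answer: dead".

no pool input records B2=T
but domain input (s=9, u=3) does record it -> reachable, so missed

Answer: missed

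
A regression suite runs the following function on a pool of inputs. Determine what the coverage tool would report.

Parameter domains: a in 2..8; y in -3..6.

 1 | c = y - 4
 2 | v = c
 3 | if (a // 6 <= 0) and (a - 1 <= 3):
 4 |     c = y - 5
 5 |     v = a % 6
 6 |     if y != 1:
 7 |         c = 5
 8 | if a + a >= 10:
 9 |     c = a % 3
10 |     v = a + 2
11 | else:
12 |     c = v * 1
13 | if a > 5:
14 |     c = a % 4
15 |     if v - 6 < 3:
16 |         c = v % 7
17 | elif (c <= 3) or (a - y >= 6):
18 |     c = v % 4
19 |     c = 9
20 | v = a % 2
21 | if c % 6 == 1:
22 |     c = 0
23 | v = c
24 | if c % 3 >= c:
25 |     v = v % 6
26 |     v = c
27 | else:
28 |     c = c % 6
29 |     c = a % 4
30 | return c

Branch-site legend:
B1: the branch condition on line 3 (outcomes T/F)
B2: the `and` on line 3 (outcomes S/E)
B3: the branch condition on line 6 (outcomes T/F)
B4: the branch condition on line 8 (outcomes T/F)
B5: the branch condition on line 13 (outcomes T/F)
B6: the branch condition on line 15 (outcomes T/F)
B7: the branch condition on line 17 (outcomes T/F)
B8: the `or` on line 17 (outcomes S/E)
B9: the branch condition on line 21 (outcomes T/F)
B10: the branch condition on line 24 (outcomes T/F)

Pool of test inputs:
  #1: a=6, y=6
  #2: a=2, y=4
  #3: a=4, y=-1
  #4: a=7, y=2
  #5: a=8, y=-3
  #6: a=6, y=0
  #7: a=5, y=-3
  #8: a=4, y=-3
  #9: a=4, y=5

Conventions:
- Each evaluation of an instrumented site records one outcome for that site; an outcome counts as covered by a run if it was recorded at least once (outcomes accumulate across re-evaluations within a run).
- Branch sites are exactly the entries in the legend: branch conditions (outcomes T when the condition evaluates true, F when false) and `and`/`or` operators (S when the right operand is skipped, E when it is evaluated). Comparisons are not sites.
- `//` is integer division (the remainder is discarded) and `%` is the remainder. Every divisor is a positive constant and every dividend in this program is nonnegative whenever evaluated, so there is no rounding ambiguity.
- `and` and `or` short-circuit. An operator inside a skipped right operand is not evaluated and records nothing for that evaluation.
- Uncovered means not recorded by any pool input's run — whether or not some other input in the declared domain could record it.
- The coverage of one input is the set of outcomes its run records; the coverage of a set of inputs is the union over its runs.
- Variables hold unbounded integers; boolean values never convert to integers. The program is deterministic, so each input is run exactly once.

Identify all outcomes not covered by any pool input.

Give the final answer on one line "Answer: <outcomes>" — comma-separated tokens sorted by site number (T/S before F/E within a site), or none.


#1 (a=6, y=6) -> B2->S, B1->F, B4->T, B5->T, B6->T, B9->T, B10->T; covered: B1=F, B2=S, B4=T, B5=T, B6=T, B9=T, B10=T
#2 (a=2, y=4) -> B2->E, B1->T, B3->T, B4->F, B5->F, B8->S, B7->T, B9->F, B10->F; covered: B1=T, B2=E, B3=T, B4=F, B5=F, B7=T, B8=S, B9=F, B10=F
#3 (a=4, y=-1) -> B2->E, B1->T, B3->T, B4->F, B5->F, B8->E, B7->F, B9->F, B10->F; covered: B1=T, B2=E, B3=T, B4=F, B5=F, B7=F, B8=E, B9=F, B10=F
#4 (a=7, y=2) -> B2->S, B1->F, B4->T, B5->T, B6->F, B9->F, B10->F; covered: B1=F, B2=S, B4=T, B5=T, B6=F, B9=F, B10=F
#5 (a=8, y=-3) -> B2->S, B1->F, B4->T, B5->T, B6->F, B9->F, B10->T; covered: B1=F, B2=S, B4=T, B5=T, B6=F, B9=F, B10=T
#6 (a=6, y=0) -> B2->S, B1->F, B4->T, B5->T, B6->T, B9->T, B10->T; covered: B1=F, B2=S, B4=T, B5=T, B6=T, B9=T, B10=T
#7 (a=5, y=-3) -> B2->E, B1->F, B4->T, B5->F, B8->S, B7->T, B9->F, B10->F; covered: B1=F, B2=E, B4=T, B5=F, B7=T, B8=S, B9=F, B10=F
#8 (a=4, y=-3) -> B2->E, B1->T, B3->T, B4->F, B5->F, B8->E, B7->T, B9->F, B10->F; covered: B1=T, B2=E, B3=T, B4=F, B5=F, B7=T, B8=E, B9=F, B10=F
#9 (a=4, y=5) -> B2->E, B1->T, B3->T, B4->F, B5->F, B8->E, B7->F, B9->F, B10->F; covered: B1=T, B2=E, B3=T, B4=F, B5=F, B7=F, B8=E, B9=F, B10=F
union over the pool: B1=T, B1=F, B2=S, B2=E, B3=T, B4=T, B4=F, B5=T, B5=F, B6=T, B6=F, B7=T, B7=F, B8=S, B8=E, B9=T, B9=F, B10=T, B10=F
uncovered (1 of 20): B3=F
Answer: B3=F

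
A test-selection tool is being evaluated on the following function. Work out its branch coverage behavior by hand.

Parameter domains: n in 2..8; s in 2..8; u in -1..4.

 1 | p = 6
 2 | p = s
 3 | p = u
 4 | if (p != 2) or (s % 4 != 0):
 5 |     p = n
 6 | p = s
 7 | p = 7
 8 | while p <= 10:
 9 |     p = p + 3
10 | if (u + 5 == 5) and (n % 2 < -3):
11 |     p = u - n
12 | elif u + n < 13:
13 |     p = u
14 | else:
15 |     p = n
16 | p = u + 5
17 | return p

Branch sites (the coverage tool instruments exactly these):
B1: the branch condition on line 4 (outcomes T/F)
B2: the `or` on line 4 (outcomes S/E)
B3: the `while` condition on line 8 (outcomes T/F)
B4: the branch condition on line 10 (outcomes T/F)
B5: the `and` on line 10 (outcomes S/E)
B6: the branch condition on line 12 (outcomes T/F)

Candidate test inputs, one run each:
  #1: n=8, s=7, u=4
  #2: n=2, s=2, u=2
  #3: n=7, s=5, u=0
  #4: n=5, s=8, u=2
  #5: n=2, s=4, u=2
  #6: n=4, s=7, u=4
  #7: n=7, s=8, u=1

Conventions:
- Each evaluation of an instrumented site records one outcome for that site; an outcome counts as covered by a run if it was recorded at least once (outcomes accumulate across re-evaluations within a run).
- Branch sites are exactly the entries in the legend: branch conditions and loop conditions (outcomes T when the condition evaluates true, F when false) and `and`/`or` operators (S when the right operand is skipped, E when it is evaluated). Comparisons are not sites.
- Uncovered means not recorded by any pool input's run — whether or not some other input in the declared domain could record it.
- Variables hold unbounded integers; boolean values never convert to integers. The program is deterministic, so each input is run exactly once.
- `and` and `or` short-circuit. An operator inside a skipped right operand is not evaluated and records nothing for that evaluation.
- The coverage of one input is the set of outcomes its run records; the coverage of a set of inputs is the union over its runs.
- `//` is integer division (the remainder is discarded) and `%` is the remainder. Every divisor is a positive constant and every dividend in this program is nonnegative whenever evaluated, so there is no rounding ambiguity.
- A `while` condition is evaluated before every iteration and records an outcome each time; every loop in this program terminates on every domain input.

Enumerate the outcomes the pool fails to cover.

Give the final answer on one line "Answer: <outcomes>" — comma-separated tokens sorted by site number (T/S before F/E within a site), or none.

#1 (n=8, s=7, u=4) -> B2->S, B1->T, B3->T, B3->T, B3->F, B5->S, B4->F, B6->T; covered: B1=T, B2=S, B3=T, B3=F, B4=F, B5=S, B6=T
#2 (n=2, s=2, u=2) -> B2->E, B1->T, B3->T, B3->T, B3->F, B5->S, B4->F, B6->T; covered: B1=T, B2=E, B3=T, B3=F, B4=F, B5=S, B6=T
#3 (n=7, s=5, u=0) -> B2->S, B1->T, B3->T, B3->T, B3->F, B5->E, B4->F, B6->T; covered: B1=T, B2=S, B3=T, B3=F, B4=F, B5=E, B6=T
#4 (n=5, s=8, u=2) -> B2->E, B1->F, B3->T, B3->T, B3->F, B5->S, B4->F, B6->T; covered: B1=F, B2=E, B3=T, B3=F, B4=F, B5=S, B6=T
#5 (n=2, s=4, u=2) -> B2->E, B1->F, B3->T, B3->T, B3->F, B5->S, B4->F, B6->T; covered: B1=F, B2=E, B3=T, B3=F, B4=F, B5=S, B6=T
#6 (n=4, s=7, u=4) -> B2->S, B1->T, B3->T, B3->T, B3->F, B5->S, B4->F, B6->T; covered: B1=T, B2=S, B3=T, B3=F, B4=F, B5=S, B6=T
#7 (n=7, s=8, u=1) -> B2->S, B1->T, B3->T, B3->T, B3->F, B5->S, B4->F, B6->T; covered: B1=T, B2=S, B3=T, B3=F, B4=F, B5=S, B6=T
union over the pool: B1=T, B1=F, B2=S, B2=E, B3=T, B3=F, B4=F, B5=S, B5=E, B6=T
uncovered (2 of 12): B4=T, B6=F

Answer: B4=T, B6=F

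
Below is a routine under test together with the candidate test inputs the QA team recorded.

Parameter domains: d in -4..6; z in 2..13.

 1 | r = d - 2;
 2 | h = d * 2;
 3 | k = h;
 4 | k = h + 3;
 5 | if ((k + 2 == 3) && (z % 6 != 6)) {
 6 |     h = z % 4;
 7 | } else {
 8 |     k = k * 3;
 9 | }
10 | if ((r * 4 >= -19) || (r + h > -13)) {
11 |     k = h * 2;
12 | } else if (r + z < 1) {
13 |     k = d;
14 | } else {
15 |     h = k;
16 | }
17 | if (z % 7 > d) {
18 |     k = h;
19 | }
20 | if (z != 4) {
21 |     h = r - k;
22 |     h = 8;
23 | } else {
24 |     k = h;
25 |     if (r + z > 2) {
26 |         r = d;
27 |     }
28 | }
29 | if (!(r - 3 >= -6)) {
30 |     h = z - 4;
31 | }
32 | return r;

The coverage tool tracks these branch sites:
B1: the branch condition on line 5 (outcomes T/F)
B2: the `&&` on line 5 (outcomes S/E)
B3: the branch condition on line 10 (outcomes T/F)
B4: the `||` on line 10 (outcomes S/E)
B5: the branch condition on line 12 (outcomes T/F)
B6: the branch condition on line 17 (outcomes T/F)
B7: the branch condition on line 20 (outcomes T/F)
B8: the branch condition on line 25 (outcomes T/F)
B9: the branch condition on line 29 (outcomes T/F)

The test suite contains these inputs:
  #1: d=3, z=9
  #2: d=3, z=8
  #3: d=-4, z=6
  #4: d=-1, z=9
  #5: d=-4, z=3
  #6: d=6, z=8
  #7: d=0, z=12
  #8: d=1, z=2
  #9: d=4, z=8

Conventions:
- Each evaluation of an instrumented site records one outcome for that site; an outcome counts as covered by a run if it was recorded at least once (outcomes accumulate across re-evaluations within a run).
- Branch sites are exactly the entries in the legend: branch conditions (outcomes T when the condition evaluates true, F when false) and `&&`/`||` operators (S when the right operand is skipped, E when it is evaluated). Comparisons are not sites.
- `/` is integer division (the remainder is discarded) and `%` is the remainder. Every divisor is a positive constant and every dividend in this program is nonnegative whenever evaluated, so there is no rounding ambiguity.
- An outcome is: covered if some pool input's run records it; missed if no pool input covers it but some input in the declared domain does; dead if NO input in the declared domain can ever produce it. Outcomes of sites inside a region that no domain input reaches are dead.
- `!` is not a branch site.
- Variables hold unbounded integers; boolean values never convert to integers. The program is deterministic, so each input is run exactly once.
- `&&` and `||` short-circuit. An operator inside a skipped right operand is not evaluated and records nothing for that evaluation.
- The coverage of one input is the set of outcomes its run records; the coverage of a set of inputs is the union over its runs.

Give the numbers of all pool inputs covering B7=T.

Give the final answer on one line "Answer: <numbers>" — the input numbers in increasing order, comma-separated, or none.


input #1 (d=3, z=9): hits B7=T
input #2 (d=3, z=8): hits B7=T
input #3 (d=-4, z=6): hits B7=T
input #4 (d=-1, z=9): hits B7=T
input #5 (d=-4, z=3): hits B7=T
input #6 (d=6, z=8): hits B7=T
input #7 (d=0, z=12): hits B7=T
input #8 (d=1, z=2): hits B7=T
input #9 (d=4, z=8): hits B7=T
Answer: 1, 2, 3, 4, 5, 6, 7, 8, 9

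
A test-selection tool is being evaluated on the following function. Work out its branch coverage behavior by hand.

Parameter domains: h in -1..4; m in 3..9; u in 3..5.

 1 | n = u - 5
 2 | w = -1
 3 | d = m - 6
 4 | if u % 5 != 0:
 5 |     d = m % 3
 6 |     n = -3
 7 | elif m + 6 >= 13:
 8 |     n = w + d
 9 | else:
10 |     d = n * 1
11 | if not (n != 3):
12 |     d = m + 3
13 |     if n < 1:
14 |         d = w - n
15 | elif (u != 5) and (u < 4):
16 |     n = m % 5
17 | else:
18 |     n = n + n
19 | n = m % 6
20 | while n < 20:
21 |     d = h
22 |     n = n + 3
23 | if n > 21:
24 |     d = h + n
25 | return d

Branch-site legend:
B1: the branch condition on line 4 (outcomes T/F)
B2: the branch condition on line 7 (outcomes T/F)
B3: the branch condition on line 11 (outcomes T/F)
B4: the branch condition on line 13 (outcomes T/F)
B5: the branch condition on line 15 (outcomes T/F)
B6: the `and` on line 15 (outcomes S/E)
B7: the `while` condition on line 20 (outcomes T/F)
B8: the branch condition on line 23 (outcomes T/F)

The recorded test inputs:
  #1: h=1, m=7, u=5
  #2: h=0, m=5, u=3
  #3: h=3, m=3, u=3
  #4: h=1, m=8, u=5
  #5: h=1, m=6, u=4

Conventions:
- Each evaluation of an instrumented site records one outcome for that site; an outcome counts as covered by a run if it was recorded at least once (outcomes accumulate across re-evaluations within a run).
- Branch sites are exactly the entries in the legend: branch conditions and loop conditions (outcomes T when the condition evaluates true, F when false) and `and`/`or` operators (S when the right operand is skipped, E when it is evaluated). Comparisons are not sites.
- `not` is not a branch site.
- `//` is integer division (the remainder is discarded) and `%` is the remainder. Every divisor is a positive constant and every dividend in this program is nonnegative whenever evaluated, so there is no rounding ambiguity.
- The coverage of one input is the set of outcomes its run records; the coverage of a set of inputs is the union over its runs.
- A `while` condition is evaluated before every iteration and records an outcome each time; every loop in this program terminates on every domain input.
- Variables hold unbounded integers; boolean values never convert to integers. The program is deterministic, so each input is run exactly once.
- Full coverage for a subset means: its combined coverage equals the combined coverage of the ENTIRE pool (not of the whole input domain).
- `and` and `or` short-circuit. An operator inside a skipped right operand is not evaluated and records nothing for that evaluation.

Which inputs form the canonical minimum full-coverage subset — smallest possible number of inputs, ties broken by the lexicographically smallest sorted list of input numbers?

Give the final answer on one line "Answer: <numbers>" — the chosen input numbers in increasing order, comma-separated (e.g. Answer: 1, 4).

run #1 (h=1, m=7, u=5) records B1=F, B2=T, B3=F, B5=F, B6=S, B7=T, B7=F, B8=T
run #2 (h=0, m=5, u=3) records B1=T, B3=F, B5=T, B6=E, B7=T, B7=F, B8=F
run #3 (h=3, m=3, u=3) records B1=T, B3=F, B5=T, B6=E, B7=T, B7=F, B8=F
run #4 (h=1, m=8, u=5) records B1=F, B2=T, B3=F, B5=F, B6=S, B7=T, B7=F, B8=F
run #5 (h=1, m=6, u=4) records B1=T, B3=F, B5=F, B6=E, B7=T, B7=F, B8=F
together the pool reaches 12 outcomes: B1=T, B1=F, B2=T, B3=F, B5=T, B5=F, B6=S, B6=E, B7=T, B7=F, B8=T, B8=F
size 1 is not enough: best union over all size-1 subsets is 8/12
the canonical winner is {1, 2}: size 2, full 12-outcome coverage, earliest index list among size-2 covers

Answer: 1, 2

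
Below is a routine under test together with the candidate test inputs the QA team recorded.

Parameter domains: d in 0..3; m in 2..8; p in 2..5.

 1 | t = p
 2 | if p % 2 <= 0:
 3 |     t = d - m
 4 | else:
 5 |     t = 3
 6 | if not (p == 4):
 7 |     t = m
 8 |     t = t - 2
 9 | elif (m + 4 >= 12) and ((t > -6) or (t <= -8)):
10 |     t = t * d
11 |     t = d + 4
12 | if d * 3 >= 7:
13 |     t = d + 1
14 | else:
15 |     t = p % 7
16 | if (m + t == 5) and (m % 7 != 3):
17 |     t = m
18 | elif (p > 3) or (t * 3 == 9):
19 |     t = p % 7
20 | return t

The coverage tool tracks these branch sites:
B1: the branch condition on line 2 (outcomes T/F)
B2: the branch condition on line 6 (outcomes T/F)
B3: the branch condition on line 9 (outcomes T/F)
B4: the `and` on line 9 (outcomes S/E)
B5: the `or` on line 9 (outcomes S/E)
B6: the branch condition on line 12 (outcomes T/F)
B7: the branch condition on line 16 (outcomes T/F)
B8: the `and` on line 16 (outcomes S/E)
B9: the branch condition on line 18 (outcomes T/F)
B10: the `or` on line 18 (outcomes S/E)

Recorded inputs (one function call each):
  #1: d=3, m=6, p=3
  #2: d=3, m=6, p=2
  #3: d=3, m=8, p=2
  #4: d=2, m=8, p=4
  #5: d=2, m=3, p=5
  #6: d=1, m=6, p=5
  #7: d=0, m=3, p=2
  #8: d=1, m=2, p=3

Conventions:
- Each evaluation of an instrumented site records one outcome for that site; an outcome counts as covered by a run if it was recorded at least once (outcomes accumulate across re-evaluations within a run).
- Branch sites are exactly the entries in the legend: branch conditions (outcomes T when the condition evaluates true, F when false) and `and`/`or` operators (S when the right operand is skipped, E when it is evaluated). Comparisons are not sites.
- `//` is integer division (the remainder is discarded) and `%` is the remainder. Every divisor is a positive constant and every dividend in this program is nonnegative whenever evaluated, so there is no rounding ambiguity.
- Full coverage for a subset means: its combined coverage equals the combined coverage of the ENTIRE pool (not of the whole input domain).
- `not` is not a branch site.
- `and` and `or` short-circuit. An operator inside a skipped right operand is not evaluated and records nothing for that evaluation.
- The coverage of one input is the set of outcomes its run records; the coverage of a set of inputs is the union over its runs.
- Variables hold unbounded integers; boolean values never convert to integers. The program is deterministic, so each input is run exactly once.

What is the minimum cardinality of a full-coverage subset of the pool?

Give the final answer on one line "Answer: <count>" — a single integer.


test 1 (d=3, m=6, p=3) hits B1=F, B2=T, B6=T, B7=F, B8=S, B9=F, B10=E
test 2 (d=3, m=6, p=2) hits B1=T, B2=T, B6=T, B7=F, B8=S, B9=F, B10=E
test 3 (d=3, m=8, p=2) hits B1=T, B2=T, B6=T, B7=F, B8=S, B9=F, B10=E
test 4 (d=2, m=8, p=4) hits B1=T, B2=F, B3=F, B4=E, B5=E, B6=F, B7=F, B8=S, B9=T, B10=S
test 5 (d=2, m=3, p=5) hits B1=F, B2=T, B6=F, B7=F, B8=S, B9=T, B10=S
test 6 (d=1, m=6, p=5) hits B1=F, B2=T, B6=F, B7=F, B8=S, B9=T, B10=S
test 7 (d=0, m=3, p=2) hits B1=T, B2=T, B6=F, B7=F, B8=E, B9=F, B10=E
test 8 (d=1, m=2, p=3) hits B1=F, B2=T, B6=F, B7=T, B8=E
union over all inputs: B1=T, B1=F, B2=T, B2=F, B3=F, B4=E, B5=E, B6=T, B6=F, B7=T, B7=F, B8=S, B8=E, B9=T, B9=F, B10=S, B10=E (17 outcomes)
checked all size-1 subsets: none covers 17 outcomes (max 10/17)
checked all size-2 subsets: none covers 17 outcomes (max 15/17)
inputs {1, 4, 8} (size 3) cover everything; no size-3 subset with a lexicographically smaller index list covers all 17
Answer: 3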